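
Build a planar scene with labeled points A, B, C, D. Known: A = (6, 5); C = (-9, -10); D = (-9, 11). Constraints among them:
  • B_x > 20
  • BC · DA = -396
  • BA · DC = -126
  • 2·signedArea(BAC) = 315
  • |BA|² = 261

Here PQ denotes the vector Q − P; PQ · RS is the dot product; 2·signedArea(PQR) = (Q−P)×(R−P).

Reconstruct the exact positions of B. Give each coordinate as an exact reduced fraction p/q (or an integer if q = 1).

1. B_x = 21  [BC · DA = -396 ∩ 2·signedArea(BAC) = 315]
2. B_y = -1  [BC · DA = -396 ∩ 2·signedArea(BAC) = 315]
   → B = (21, -1)

B = (21, -1)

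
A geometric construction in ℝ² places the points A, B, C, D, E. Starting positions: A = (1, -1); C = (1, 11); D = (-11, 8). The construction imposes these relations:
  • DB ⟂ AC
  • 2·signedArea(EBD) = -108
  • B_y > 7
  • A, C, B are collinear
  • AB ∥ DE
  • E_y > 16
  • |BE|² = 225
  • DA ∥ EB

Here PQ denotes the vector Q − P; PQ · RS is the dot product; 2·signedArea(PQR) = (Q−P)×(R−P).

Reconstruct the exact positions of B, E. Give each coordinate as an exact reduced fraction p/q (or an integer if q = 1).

B = (1, 8)
E = (-11, 17)

1. B_x = 1  [A, C, B are collinear ∩ DB ⟂ AC]
2. B_y = 8  [A, C, B are collinear ∩ DB ⟂ AC]
   → B = (1, 8)
3. E_x = -11  [DA ∥ EB ∩ AB ∥ DE]
4. E_y = 17  [DA ∥ EB ∩ AB ∥ DE]
   → E = (-11, 17)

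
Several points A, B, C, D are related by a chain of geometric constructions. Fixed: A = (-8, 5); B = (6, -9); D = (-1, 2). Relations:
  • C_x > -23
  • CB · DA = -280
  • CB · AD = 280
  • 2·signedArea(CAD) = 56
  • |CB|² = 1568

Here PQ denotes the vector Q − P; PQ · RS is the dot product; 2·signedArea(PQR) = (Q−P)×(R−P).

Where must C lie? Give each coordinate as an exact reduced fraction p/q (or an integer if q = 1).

C = (-22, 19)

1. C_x = -22  [CB · AD = 280 ∩ 2·signedArea(CAD) = 56]
2. C_y = 19  [CB · AD = 280 ∩ 2·signedArea(CAD) = 56]
   → C = (-22, 19)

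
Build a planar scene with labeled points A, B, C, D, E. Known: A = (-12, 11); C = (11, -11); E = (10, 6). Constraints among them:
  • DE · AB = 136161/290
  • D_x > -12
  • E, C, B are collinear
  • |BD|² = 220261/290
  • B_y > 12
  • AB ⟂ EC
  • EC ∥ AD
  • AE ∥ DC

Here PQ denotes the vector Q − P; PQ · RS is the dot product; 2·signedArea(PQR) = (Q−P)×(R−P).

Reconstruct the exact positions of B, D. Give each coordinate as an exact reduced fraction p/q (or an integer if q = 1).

B = (2793/290, 3559/290)
D = (-11, -6)

1. B_x = 2793/290  [E, C, B are collinear ∩ AB ⟂ EC]
2. B_y = 3559/290  [E, C, B are collinear ∩ AB ⟂ EC]
   → B = (2793/290, 3559/290)
3. D_x = -11  [AE ∥ DC ∩ EC ∥ AD]
4. D_y = -6  [AE ∥ DC ∩ EC ∥ AD]
   → D = (-11, -6)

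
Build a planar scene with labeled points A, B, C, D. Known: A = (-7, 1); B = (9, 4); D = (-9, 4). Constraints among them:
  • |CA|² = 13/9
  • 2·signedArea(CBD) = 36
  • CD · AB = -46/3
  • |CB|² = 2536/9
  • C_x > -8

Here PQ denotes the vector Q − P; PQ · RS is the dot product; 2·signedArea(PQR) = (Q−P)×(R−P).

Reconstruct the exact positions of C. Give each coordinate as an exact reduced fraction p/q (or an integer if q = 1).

C = (-23/3, 2)

1. C_x = -23/3  [2·signedArea(CBD) = 36 ∩ CD · AB = -46/3]
2. C_y = 2  [2·signedArea(CBD) = 36 ∩ CD · AB = -46/3]
   → C = (-23/3, 2)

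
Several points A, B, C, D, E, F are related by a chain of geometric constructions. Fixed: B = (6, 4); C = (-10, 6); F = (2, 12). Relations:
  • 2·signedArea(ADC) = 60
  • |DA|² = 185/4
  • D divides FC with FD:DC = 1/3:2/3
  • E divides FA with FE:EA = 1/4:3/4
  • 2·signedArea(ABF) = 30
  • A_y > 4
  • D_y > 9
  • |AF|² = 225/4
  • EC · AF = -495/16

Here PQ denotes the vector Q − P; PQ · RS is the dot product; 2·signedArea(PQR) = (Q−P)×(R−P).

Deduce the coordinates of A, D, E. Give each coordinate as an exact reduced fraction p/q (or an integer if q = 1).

1. D_x = -2  [D divides FC with FD:DC = 1/3:2/3]
2. D_y = 10  [D divides FC with FD:DC = 1/3:2/3]
   → D = (-2, 10)
3. A_x = 2  [2·signedArea(ADC) = 60 ∩ 2·signedArea(ABF) = 30]
4. A_y = 9/2  [2·signedArea(ADC) = 60 ∩ 2·signedArea(ABF) = 30]
   → A = (2, 9/2)
5. E_x = 2  [E divides FA with FE:EA = 1/4:3/4]
6. E_y = 81/8  [E divides FA with FE:EA = 1/4:3/4]
   → E = (2, 81/8)

A = (2, 9/2)
D = (-2, 10)
E = (2, 81/8)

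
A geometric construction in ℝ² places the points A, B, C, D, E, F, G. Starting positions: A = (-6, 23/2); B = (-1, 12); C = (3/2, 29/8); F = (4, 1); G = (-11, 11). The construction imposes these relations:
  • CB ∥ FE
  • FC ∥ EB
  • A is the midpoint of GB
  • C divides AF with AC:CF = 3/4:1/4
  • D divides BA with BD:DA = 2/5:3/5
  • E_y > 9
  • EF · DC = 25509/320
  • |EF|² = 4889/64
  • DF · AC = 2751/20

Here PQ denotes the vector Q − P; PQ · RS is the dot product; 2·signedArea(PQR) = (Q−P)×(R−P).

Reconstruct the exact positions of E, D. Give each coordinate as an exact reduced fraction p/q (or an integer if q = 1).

1. E_x = 3/2  [FC ∥ EB ∩ CB ∥ FE]
2. E_y = 75/8  [FC ∥ EB ∩ CB ∥ FE]
   → E = (3/2, 75/8)
3. D_x = -3  [D divides BA with BD:DA = 2/5:3/5]
4. D_y = 59/5  [D divides BA with BD:DA = 2/5:3/5]
   → D = (-3, 59/5)

D = (-3, 59/5)
E = (3/2, 75/8)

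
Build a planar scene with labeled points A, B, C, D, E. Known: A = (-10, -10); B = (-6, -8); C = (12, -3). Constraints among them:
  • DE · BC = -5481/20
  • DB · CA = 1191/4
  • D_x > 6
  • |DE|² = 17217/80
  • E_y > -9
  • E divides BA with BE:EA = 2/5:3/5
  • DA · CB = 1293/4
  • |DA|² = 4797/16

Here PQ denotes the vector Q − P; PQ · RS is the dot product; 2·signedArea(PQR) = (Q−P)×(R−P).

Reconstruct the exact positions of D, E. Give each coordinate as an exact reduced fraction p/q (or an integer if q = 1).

1. D_x = 13/2  [DA · CB = 1293/4 ∩ DB · CA = 1191/4]
2. D_y = -19/4  [DA · CB = 1293/4 ∩ DB · CA = 1191/4]
   → D = (13/2, -19/4)
3. E_x = -38/5  [DE · BC = -5481/20 ∩ E divides BA with BE:EA = 2/5:3/5]
4. E_y = -44/5  [DE · BC = -5481/20 ∩ E divides BA with BE:EA = 2/5:3/5]
   → E = (-38/5, -44/5)

D = (13/2, -19/4)
E = (-38/5, -44/5)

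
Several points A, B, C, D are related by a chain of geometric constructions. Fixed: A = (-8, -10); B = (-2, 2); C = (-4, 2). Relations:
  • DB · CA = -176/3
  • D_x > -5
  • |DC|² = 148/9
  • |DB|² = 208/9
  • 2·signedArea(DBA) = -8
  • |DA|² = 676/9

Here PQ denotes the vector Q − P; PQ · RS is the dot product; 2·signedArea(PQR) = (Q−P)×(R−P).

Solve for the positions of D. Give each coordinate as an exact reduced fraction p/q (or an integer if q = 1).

D = (-14/3, -2)

1. D_x = -14/3  [2·signedArea(DBA) = -8 ∩ DB · CA = -176/3]
2. D_y = -2  [2·signedArea(DBA) = -8 ∩ DB · CA = -176/3]
   → D = (-14/3, -2)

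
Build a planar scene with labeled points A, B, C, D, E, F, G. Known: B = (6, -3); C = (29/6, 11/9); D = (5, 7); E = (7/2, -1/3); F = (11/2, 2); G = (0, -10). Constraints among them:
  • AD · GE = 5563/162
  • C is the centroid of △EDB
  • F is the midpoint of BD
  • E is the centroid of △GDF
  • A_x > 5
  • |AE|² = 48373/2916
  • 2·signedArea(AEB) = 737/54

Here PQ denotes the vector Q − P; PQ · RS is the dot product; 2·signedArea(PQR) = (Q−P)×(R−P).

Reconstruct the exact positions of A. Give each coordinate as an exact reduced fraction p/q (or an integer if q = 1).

1. A_x = 46/9  [2·signedArea(AEB) = 737/54 ∩ AD · GE = 5563/162]
2. A_y = 92/27  [2·signedArea(AEB) = 737/54 ∩ AD · GE = 5563/162]
   → A = (46/9, 92/27)

A = (46/9, 92/27)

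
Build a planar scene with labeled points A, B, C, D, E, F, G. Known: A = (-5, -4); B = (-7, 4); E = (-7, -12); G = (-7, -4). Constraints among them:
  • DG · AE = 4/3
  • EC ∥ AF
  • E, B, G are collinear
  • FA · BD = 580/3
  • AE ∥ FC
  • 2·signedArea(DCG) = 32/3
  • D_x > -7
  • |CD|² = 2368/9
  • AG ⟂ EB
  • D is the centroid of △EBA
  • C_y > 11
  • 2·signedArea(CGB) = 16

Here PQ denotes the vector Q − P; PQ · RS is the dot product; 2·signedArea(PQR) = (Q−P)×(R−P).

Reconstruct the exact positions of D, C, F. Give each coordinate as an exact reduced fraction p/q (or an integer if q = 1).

1. D_x = -19/3  [D is the centroid of △EBA]
2. D_y = -4  [D is the centroid of △EBA]
   → D = (-19/3, -4)
3. C_x = -9  [2·signedArea(CGB) = 16 ∩ 2·signedArea(DCG) = 32/3]
4. C_y = 12  [2·signedArea(CGB) = 16 ∩ 2·signedArea(DCG) = 32/3]
   → C = (-9, 12)
5. F_x = -7  [AE ∥ FC ∩ EC ∥ AF]
6. F_y = 20  [AE ∥ FC ∩ EC ∥ AF]
   → F = (-7, 20)

C = (-9, 12)
D = (-19/3, -4)
F = (-7, 20)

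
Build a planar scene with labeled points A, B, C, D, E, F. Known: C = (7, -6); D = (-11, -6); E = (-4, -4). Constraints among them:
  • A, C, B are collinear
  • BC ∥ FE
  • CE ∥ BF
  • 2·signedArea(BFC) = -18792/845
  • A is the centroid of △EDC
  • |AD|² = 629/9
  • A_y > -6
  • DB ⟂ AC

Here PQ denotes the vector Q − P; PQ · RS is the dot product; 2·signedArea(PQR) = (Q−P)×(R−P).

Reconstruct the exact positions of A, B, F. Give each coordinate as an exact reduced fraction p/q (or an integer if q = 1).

A = (-8/3, -16/3)
B = (-9223/845, -4026/845)
F = (-18518/845, -2336/845)

1. A_x = -8/3  [A is the centroid of △EDC]
2. A_y = -16/3  [A is the centroid of △EDC]
   → A = (-8/3, -16/3)
3. B_x = -9223/845  [A, C, B are collinear ∩ DB ⟂ AC]
4. B_y = -4026/845  [A, C, B are collinear ∩ DB ⟂ AC]
   → B = (-9223/845, -4026/845)
5. F_x = -18518/845  [BC ∥ FE ∩ CE ∥ BF]
6. F_y = -2336/845  [BC ∥ FE ∩ CE ∥ BF]
   → F = (-18518/845, -2336/845)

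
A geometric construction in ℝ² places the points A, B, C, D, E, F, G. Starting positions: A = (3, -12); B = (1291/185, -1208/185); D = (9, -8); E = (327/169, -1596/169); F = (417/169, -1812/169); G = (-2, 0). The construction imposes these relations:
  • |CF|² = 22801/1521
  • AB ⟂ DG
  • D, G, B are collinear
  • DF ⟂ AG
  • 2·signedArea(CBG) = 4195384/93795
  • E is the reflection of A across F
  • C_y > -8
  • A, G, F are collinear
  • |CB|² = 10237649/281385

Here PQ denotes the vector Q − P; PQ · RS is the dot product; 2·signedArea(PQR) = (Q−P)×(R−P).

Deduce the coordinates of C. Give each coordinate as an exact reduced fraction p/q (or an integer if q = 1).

C = (496/507, -1208/169)

1. C_x = 496/507  [line -1208/185·x + -1661/185·y + -5420296/93795 = 0 ∩ |CB|² = 10237649/281385]
2. C_y = -1208/169  [line -1208/185·x + -1661/185·y + -5420296/93795 = 0 ∩ |CB|² = 10237649/281385]
   → C = (496/507, -1208/169)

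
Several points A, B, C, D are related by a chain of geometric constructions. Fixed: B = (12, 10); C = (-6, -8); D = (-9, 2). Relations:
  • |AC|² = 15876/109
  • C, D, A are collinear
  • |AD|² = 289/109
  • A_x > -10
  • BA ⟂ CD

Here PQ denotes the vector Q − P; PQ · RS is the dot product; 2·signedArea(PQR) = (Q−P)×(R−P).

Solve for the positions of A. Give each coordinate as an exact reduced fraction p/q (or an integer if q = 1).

A = (-1032/109, 388/109)

1. A_x = -1032/109  [C, D, A are collinear ∩ BA ⟂ CD]
2. A_y = 388/109  [C, D, A are collinear ∩ BA ⟂ CD]
   → A = (-1032/109, 388/109)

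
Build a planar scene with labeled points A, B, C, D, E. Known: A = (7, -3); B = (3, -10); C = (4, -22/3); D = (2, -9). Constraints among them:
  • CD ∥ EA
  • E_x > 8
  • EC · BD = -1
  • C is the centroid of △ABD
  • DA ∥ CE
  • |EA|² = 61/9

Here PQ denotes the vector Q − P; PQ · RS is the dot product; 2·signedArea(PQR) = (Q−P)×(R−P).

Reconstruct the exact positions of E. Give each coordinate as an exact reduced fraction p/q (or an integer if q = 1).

E = (9, -4/3)

1. E_x = 9  [CD ∥ EA ∩ DA ∥ CE]
2. E_y = -4/3  [CD ∥ EA ∩ DA ∥ CE]
   → E = (9, -4/3)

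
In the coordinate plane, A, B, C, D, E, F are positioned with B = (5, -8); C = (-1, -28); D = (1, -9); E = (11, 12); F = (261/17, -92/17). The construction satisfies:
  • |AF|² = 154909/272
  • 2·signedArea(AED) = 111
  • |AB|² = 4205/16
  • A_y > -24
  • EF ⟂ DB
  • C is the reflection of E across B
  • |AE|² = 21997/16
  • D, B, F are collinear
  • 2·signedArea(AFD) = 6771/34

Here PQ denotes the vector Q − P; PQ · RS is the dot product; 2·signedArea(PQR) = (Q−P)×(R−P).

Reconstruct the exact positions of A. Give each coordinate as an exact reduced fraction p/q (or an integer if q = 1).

1. A_x = -1/2  [2·signedArea(AED) = 111 ∩ 2·signedArea(AFD) = 6771/34]
2. A_y = -93/4  [2·signedArea(AED) = 111 ∩ 2·signedArea(AFD) = 6771/34]
   → A = (-1/2, -93/4)

A = (-1/2, -93/4)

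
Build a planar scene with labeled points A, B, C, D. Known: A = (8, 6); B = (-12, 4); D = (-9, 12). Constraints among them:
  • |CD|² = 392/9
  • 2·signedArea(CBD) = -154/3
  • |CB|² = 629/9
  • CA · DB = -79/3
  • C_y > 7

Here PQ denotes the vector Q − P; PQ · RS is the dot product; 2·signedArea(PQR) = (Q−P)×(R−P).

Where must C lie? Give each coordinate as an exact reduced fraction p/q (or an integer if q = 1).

C = (-13/3, 22/3)

1. C_x = -13/3  [CA · DB = -79/3 ∩ 2·signedArea(CBD) = -154/3]
2. C_y = 22/3  [CA · DB = -79/3 ∩ 2·signedArea(CBD) = -154/3]
   → C = (-13/3, 22/3)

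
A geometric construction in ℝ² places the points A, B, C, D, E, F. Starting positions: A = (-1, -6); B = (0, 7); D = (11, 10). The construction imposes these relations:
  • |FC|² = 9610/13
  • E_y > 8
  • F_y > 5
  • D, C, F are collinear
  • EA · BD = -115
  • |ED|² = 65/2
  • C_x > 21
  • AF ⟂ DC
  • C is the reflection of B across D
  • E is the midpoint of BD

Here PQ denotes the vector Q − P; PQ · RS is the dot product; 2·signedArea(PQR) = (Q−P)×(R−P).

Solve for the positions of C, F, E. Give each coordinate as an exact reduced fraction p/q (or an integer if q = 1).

1. C_x = 22  [C is the reflection of B across D]
2. C_y = 13  [C is the reflection of B across D]
   → C = (22, 13)
3. F_x = -55/13  [D, C, F are collinear ∩ AF ⟂ DC]
4. F_y = 76/13  [D, C, F are collinear ∩ AF ⟂ DC]
   → F = (-55/13, 76/13)
5. E_x = 11/2  [E is the midpoint of BD]
6. E_y = 17/2  [E is the midpoint of BD]
   → E = (11/2, 17/2)

C = (22, 13)
E = (11/2, 17/2)
F = (-55/13, 76/13)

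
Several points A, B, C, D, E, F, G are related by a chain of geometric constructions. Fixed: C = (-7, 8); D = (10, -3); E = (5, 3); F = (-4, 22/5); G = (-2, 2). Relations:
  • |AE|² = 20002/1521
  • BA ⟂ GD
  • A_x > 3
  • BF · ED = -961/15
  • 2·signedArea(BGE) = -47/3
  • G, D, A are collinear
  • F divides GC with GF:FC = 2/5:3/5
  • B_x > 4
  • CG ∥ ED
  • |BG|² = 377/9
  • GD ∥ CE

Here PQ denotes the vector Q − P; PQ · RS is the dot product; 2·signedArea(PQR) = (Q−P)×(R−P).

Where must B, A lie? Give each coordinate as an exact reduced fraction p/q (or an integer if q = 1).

A = (654/169, -226/507)
B = (13/3, 2/3)

1. B_x = 13/3  [2·signedArea(BGE) = -47/3 ∩ BF · ED = -961/15]
2. B_y = 2/3  [2·signedArea(BGE) = -47/3 ∩ BF · ED = -961/15]
   → B = (13/3, 2/3)
3. A_x = 654/169  [G, D, A are collinear ∩ BA ⟂ GD]
4. A_y = -226/507  [G, D, A are collinear ∩ BA ⟂ GD]
   → A = (654/169, -226/507)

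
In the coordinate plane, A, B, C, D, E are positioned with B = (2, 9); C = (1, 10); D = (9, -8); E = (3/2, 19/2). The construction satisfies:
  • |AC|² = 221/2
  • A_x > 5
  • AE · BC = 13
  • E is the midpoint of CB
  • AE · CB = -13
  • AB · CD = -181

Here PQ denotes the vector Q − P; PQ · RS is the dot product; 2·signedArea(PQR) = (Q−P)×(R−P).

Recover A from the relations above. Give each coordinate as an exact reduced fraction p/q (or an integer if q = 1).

A = (11/2, 1/2)

1. A_x = 11/2  [AE · CB = -13 ∩ AB · CD = -181]
2. A_y = 1/2  [AE · CB = -13 ∩ AB · CD = -181]
   → A = (11/2, 1/2)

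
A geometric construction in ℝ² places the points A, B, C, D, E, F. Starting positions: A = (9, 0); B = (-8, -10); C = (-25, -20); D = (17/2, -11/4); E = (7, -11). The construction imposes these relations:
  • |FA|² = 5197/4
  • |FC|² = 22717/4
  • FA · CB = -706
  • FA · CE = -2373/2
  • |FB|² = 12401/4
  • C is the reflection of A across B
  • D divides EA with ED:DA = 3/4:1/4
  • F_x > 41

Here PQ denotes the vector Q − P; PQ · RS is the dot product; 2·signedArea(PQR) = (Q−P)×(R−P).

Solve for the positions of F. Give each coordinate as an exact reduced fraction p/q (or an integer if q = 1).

F = (42, 29/2)

1. F_x = 42  [FA · CB = -706 ∩ FA · CE = -2373/2]
2. F_y = 29/2  [FA · CB = -706 ∩ FA · CE = -2373/2]
   → F = (42, 29/2)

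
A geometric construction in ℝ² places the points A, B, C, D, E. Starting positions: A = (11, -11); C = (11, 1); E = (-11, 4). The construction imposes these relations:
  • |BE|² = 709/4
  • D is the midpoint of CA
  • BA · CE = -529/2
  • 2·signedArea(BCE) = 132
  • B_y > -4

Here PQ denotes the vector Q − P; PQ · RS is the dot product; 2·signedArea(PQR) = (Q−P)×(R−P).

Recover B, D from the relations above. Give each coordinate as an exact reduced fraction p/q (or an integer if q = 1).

B = (0, -7/2)
D = (11, -5)

1. B_x = 0  [2·signedArea(BCE) = 132 ∩ BA · CE = -529/2]
2. B_y = -7/2  [2·signedArea(BCE) = 132 ∩ BA · CE = -529/2]
   → B = (0, -7/2)
3. D_x = 11  [D is the midpoint of CA]
4. D_y = -5  [D is the midpoint of CA]
   → D = (11, -5)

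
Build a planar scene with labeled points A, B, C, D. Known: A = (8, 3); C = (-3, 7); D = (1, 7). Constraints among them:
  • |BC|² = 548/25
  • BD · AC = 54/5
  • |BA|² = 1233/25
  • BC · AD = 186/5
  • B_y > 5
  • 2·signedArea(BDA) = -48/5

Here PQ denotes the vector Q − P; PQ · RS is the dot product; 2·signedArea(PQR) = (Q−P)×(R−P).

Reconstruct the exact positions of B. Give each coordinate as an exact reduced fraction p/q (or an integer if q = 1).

B = (7/5, 27/5)

1. B_x = 7/5  [BC · AD = 186/5 ∩ BD · AC = 54/5]
2. B_y = 27/5  [BC · AD = 186/5 ∩ BD · AC = 54/5]
   → B = (7/5, 27/5)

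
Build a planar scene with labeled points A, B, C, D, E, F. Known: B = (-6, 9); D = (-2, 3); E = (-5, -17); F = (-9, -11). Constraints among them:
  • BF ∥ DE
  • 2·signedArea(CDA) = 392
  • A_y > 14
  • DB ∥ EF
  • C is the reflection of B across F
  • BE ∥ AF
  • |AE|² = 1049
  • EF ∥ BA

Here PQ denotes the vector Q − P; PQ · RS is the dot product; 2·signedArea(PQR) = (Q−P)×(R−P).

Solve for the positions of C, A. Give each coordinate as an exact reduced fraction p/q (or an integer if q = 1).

A = (-10, 15)
C = (-12, -31)

1. C_x = -12  [C is the reflection of B across F]
2. C_y = -31  [C is the reflection of B across F]
   → C = (-12, -31)
3. A_x = -10  [BE ∥ AF ∩ EF ∥ BA]
4. A_y = 15  [BE ∥ AF ∩ EF ∥ BA]
   → A = (-10, 15)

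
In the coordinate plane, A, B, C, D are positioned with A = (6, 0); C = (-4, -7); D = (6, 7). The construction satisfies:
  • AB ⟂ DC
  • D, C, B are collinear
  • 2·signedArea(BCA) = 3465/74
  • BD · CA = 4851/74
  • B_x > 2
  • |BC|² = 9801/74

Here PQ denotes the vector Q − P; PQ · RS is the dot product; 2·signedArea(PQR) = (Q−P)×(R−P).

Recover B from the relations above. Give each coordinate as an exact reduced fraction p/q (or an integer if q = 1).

B = (199/74, 175/74)

1. B_x = 199/74  [D, C, B are collinear ∩ AB ⟂ DC]
2. B_y = 175/74  [D, C, B are collinear ∩ AB ⟂ DC]
   → B = (199/74, 175/74)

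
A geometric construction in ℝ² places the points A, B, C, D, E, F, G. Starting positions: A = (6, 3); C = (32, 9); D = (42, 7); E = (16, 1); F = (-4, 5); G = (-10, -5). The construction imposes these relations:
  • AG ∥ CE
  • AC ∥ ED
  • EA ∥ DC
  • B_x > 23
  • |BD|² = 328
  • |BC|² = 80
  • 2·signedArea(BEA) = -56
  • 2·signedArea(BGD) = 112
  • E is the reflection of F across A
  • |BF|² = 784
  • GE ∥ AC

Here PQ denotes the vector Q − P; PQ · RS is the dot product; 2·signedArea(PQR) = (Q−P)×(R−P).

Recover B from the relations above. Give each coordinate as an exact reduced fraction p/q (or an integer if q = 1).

B = (24, 5)

1. B_x = 24  [2·signedArea(BGD) = 112 ∩ 2·signedArea(BEA) = -56]
2. B_y = 5  [2·signedArea(BGD) = 112 ∩ 2·signedArea(BEA) = -56]
   → B = (24, 5)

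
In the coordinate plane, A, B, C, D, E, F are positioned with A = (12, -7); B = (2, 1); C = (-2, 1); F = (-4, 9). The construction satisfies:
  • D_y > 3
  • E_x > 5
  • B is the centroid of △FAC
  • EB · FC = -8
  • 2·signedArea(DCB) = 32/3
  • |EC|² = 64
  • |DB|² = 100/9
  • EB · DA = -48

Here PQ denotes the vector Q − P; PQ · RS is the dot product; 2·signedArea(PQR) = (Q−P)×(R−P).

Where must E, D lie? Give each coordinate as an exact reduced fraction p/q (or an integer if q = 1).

1. E_x = 6  [line -2·x + 8·y + 4 = 0 ∩ |EC|² = 64]
2. E_y = 1  [line -2·x + 8·y + 4 = 0 ∩ |EC|² = 64]
   → E = (6, 1)
3. D_x = 0  [EB · DA = -48 ∩ 2·signedArea(DCB) = 32/3]
4. D_y = 11/3  [EB · DA = -48 ∩ 2·signedArea(DCB) = 32/3]
   → D = (0, 11/3)

D = (0, 11/3)
E = (6, 1)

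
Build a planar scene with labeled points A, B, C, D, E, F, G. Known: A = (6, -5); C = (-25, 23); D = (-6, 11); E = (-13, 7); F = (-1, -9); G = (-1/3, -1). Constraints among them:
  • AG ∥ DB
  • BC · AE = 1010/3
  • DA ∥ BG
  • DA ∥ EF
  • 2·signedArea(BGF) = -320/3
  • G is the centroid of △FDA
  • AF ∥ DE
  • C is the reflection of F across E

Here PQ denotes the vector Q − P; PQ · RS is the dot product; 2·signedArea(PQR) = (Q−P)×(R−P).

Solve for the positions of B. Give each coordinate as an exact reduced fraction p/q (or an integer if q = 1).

1. B_x = -37/3  [DA ∥ BG ∩ AG ∥ DB]
2. B_y = 15  [DA ∥ BG ∩ AG ∥ DB]
   → B = (-37/3, 15)

B = (-37/3, 15)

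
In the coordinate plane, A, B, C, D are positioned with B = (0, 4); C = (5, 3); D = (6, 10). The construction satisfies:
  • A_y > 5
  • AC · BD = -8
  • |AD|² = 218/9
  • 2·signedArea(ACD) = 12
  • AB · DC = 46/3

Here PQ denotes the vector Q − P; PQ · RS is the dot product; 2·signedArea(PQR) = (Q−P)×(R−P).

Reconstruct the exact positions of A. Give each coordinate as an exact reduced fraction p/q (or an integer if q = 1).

A = (11/3, 17/3)

1. A_x = 11/3  [2·signedArea(ACD) = 12 ∩ AC · BD = -8]
2. A_y = 17/3  [2·signedArea(ACD) = 12 ∩ AC · BD = -8]
   → A = (11/3, 17/3)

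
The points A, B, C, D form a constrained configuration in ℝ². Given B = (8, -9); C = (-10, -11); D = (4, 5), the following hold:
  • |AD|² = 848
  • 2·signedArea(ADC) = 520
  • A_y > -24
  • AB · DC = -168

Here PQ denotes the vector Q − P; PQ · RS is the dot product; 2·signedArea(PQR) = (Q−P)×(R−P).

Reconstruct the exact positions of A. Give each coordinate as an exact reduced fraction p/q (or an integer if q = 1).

1. A_x = 12  [AB · DC = -168 ∩ 2·signedArea(ADC) = 520]
2. A_y = -23  [AB · DC = -168 ∩ 2·signedArea(ADC) = 520]
   → A = (12, -23)

A = (12, -23)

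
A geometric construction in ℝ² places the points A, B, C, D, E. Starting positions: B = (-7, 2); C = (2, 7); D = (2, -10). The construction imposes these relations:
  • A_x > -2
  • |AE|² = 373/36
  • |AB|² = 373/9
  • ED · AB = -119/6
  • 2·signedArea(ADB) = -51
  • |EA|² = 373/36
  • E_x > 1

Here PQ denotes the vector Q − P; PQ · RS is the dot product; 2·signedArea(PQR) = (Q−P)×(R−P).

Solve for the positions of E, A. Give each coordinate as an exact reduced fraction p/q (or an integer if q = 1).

A = (-1, -1/3)
E = (2, -3/2)

1. A_x = -1  [line -12·x + -9·y + -15 = 0 ∩ |AB|² = 373/9]
2. A_y = -1/3  [line -12·x + -9·y + -15 = 0 ∩ |AB|² = 373/9]
   → A = (-1, -1/3)
3. E_x = 2  [line 6·x + -7/3·y + -31/2 = 0 ∩ |EA|² = 373/36]
4. E_y = -3/2  [line 6·x + -7/3·y + -31/2 = 0 ∩ |EA|² = 373/36]
   → E = (2, -3/2)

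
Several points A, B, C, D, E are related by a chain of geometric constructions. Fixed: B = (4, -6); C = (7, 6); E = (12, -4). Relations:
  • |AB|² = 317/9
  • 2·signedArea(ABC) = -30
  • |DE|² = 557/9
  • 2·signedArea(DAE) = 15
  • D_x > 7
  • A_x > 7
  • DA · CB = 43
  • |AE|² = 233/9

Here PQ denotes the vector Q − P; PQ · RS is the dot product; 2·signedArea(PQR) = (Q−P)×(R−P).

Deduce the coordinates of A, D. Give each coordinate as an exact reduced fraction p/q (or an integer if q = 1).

1. A_x = 23/3  [line -12·x + 3·y + 96 = 0 ∩ |AB|² = 317/9]
2. A_y = -4/3  [line -12·x + 3·y + 96 = 0 ∩ |AB|² = 317/9]
   → A = (23/3, -4/3)
3. D_x = 22/3  [2·signedArea(DAE) = 15 ∩ DA · CB = 43]
4. D_y = 7/3  [2·signedArea(DAE) = 15 ∩ DA · CB = 43]
   → D = (22/3, 7/3)

A = (23/3, -4/3)
D = (22/3, 7/3)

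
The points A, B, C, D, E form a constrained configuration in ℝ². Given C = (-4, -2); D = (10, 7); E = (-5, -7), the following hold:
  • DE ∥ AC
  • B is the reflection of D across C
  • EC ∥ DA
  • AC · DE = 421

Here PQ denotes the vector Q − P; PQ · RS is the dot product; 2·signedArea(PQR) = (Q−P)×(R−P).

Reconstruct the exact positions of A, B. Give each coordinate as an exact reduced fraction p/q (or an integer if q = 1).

1. A_x = 11  [DE ∥ AC ∩ EC ∥ DA]
2. A_y = 12  [DE ∥ AC ∩ EC ∥ DA]
   → A = (11, 12)
3. B_x = -18  [B is the reflection of D across C]
4. B_y = -11  [B is the reflection of D across C]
   → B = (-18, -11)

A = (11, 12)
B = (-18, -11)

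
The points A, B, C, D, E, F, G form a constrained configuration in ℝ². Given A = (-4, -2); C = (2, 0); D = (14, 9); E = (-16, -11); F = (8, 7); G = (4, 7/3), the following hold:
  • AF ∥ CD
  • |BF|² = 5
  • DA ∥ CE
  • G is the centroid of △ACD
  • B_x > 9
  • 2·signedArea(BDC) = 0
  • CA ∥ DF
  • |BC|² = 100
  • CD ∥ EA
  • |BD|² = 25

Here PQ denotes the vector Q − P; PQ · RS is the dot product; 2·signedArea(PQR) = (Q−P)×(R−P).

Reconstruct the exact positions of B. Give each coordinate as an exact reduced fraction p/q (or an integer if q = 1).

1. B_x = 10  [line 9·x + -12·y + -18 = 0 ∩ |BC|² = 100]
2. B_y = 6  [line 9·x + -12·y + -18 = 0 ∩ |BC|² = 100]
   → B = (10, 6)

B = (10, 6)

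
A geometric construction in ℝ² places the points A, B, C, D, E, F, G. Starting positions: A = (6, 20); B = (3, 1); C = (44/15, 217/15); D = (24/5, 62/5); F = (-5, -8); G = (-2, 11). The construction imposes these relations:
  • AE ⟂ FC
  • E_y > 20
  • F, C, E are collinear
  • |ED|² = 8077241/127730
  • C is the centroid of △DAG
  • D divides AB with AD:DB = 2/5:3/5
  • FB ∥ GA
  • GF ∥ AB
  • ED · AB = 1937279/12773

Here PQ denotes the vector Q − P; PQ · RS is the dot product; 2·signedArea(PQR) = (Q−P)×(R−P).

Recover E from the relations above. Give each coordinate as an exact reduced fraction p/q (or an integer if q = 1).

1. E_x = 128001/25546  [F, C, E are collinear ∩ AE ⟂ FC]
2. E_y = 519845/25546  [F, C, E are collinear ∩ AE ⟂ FC]
   → E = (128001/25546, 519845/25546)

E = (128001/25546, 519845/25546)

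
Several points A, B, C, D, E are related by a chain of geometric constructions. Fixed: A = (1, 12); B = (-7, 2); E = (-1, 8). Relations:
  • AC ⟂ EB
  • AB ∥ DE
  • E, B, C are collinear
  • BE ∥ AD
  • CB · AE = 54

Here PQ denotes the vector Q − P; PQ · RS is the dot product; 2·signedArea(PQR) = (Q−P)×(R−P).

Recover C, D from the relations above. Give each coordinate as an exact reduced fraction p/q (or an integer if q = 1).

C = (2, 11)
D = (7, 18)

1. C_x = 2  [E, B, C are collinear ∩ AC ⟂ EB]
2. C_y = 11  [E, B, C are collinear ∩ AC ⟂ EB]
   → C = (2, 11)
3. D_x = 7  [AB ∥ DE ∩ BE ∥ AD]
4. D_y = 18  [AB ∥ DE ∩ BE ∥ AD]
   → D = (7, 18)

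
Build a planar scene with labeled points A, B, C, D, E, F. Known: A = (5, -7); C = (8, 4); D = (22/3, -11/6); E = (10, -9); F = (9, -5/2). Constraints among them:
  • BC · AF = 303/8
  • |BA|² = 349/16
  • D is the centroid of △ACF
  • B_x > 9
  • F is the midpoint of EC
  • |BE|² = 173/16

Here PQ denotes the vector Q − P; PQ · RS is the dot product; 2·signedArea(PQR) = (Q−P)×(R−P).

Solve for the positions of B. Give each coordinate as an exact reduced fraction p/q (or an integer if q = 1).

B = (19/2, -23/4)

1. B_x = 19/2  [line -4·x + -9/2·y + 97/8 = 0 ∩ |BA|² = 349/16]
2. B_y = -23/4  [line -4·x + -9/2·y + 97/8 = 0 ∩ |BA|² = 349/16]
   → B = (19/2, -23/4)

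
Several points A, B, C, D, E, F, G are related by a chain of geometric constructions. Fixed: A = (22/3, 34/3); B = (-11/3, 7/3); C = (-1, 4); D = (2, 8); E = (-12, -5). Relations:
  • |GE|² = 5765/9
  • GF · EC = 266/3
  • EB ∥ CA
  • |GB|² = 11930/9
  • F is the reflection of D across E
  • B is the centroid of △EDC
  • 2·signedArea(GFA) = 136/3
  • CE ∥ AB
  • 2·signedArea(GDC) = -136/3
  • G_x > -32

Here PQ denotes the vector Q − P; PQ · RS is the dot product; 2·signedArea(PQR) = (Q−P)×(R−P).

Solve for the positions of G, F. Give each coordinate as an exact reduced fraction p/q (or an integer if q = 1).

F = (-26, -18)
G = (-94/3, -64/3)

1. F_x = -26  [F is the reflection of D across E]
2. F_y = -18  [F is the reflection of D across E]
   → F = (-26, -18)
3. G_x = -94/3  [2·signedArea(GDC) = -136/3 ∩ 2·signedArea(GFA) = 136/3]
4. G_y = -64/3  [2·signedArea(GDC) = -136/3 ∩ 2·signedArea(GFA) = 136/3]
   → G = (-94/3, -64/3)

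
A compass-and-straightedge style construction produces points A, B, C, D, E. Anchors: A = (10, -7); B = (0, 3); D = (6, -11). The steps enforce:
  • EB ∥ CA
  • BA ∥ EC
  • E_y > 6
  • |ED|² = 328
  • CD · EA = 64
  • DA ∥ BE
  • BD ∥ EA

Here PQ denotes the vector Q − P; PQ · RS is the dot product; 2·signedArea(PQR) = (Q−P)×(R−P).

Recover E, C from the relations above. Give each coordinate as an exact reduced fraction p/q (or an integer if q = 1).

1. E_x = 4  [BD ∥ EA ∩ DA ∥ BE]
2. E_y = 7  [BD ∥ EA ∩ DA ∥ BE]
   → E = (4, 7)
3. C_x = 14  [EB ∥ CA ∩ BA ∥ EC]
4. C_y = -3  [EB ∥ CA ∩ BA ∥ EC]
   → C = (14, -3)

C = (14, -3)
E = (4, 7)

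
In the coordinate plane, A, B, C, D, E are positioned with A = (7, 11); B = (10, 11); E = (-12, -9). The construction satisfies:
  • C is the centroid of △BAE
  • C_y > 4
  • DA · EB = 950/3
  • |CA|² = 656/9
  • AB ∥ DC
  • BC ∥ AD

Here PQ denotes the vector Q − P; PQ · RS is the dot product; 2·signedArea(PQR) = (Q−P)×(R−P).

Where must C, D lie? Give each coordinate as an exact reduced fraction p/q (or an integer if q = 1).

C = (5/3, 13/3)
D = (-4/3, 13/3)

1. C_x = 5/3  [C is the centroid of △BAE]
2. C_y = 13/3  [C is the centroid of △BAE]
   → C = (5/3, 13/3)
3. D_x = -4/3  [AB ∥ DC ∩ BC ∥ AD]
4. D_y = 13/3  [AB ∥ DC ∩ BC ∥ AD]
   → D = (-4/3, 13/3)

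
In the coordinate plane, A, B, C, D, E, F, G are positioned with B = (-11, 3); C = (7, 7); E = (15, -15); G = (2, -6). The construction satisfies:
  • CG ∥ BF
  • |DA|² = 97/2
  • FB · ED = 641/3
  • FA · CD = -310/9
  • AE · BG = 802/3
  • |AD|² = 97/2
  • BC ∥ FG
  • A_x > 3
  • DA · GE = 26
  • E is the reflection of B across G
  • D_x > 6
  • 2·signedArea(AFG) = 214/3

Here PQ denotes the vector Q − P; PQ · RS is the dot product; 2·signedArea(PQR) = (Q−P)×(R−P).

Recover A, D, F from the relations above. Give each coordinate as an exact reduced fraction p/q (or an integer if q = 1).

A = (11/3, -5/3)
D = (37/6, 29/6)
F = (-16, -10)

1. F_x = -16  [BC ∥ FG ∩ CG ∥ BF]
2. F_y = -10  [BC ∥ FG ∩ CG ∥ BF]
   → F = (-16, -10)
3. A_x = 11/3  [AE · BG = 802/3 ∩ 2·signedArea(AFG) = 214/3]
4. A_y = -5/3  [AE · BG = 802/3 ∩ 2·signedArea(AFG) = 214/3]
   → A = (11/3, -5/3)
5. D_x = 37/6  [DA · GE = 26 ∩ FA · CD = -310/9]
6. D_y = 29/6  [DA · GE = 26 ∩ FA · CD = -310/9]
   → D = (37/6, 29/6)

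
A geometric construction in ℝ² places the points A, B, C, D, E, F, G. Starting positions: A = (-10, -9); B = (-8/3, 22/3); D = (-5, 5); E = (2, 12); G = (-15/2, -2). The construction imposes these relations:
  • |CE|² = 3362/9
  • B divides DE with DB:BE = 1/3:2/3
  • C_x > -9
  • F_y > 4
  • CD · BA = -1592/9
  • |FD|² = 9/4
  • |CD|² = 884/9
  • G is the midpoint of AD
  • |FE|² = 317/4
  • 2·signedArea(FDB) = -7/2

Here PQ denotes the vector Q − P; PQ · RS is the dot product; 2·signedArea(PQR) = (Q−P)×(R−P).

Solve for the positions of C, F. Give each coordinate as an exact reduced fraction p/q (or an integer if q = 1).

1. C_x = -25/3  [line 22/3·x + 49/3·y + 1187/9 = 0 ∩ |CD|² = 884/9]
2. C_y = -13/3  [line 22/3·x + 49/3·y + 1187/9 = 0 ∩ |CD|² = 884/9]
   → C = (-25/3, -13/3)
3. F_x = -7/2  [line -7/3·x + 7/3·y + -119/6 = 0 ∩ |FD|² = 9/4]
4. F_y = 5  [line -7/3·x + 7/3·y + -119/6 = 0 ∩ |FD|² = 9/4]
   → F = (-7/2, 5)

C = (-25/3, -13/3)
F = (-7/2, 5)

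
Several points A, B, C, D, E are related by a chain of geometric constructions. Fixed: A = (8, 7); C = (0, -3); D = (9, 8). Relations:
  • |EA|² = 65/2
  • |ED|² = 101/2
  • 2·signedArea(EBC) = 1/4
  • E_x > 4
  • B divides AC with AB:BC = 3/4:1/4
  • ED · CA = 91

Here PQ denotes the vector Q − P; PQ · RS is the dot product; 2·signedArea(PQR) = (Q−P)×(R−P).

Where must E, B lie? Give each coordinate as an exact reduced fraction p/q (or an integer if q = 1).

B = (2, -1/2)
E = (9/2, 5/2)

1. B_x = 2  [B divides AC with AB:BC = 3/4:1/4]
2. B_y = -1/2  [B divides AC with AB:BC = 3/4:1/4]
   → B = (2, -1/2)
3. E_x = 9/2  [2·signedArea(EBC) = 1/4 ∩ ED · CA = 91]
4. E_y = 5/2  [2·signedArea(EBC) = 1/4 ∩ ED · CA = 91]
   → E = (9/2, 5/2)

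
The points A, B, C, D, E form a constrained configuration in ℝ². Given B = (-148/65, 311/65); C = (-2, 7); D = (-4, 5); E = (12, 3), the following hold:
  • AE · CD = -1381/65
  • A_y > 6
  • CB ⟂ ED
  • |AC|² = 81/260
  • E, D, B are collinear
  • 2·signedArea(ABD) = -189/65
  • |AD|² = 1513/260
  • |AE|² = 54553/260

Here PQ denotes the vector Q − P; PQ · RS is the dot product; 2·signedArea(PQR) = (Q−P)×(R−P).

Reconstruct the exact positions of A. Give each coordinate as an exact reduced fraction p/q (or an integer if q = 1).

1. A_x = -269/130  [AE · CD = -1381/65 ∩ 2·signedArea(ABD) = -189/65]
2. A_y = 419/65  [AE · CD = -1381/65 ∩ 2·signedArea(ABD) = -189/65]
   → A = (-269/130, 419/65)

A = (-269/130, 419/65)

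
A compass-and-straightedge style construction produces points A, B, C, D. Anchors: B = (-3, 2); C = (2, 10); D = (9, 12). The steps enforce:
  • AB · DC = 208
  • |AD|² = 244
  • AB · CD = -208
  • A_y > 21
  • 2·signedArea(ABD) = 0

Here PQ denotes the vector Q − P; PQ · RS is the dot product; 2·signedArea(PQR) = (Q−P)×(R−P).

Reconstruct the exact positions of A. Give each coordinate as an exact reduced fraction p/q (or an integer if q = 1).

1. A_x = 21  [2·signedArea(ABD) = 0 ∩ AB · CD = -208]
2. A_y = 22  [2·signedArea(ABD) = 0 ∩ AB · CD = -208]
   → A = (21, 22)

A = (21, 22)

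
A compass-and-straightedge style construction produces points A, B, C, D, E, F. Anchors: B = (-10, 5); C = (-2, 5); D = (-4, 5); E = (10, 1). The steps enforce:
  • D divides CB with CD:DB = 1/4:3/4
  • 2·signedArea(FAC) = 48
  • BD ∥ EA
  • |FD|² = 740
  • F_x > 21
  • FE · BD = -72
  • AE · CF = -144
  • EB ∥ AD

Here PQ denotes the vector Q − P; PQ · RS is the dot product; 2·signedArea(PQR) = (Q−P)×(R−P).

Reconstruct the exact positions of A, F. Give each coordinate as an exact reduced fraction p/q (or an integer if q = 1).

A = (16, 1)
F = (22, -3)

1. A_x = 16  [EB ∥ AD ∩ BD ∥ EA]
2. A_y = 1  [EB ∥ AD ∩ BD ∥ EA]
   → A = (16, 1)
3. F_x = 22  [FE · BD = -72 ∩ 2·signedArea(FAC) = 48]
4. F_y = -3  [FE · BD = -72 ∩ 2·signedArea(FAC) = 48]
   → F = (22, -3)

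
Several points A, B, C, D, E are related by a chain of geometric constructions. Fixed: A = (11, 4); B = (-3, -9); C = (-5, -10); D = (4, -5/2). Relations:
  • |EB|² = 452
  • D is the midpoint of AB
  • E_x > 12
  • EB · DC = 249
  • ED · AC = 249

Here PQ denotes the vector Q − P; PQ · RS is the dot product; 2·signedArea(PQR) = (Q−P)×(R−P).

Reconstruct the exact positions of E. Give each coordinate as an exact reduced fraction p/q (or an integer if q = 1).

E = (13, 5)

1. E_x = 13  [EB · DC = 249 ∩ ED · AC = 249]
2. E_y = 5  [EB · DC = 249 ∩ ED · AC = 249]
   → E = (13, 5)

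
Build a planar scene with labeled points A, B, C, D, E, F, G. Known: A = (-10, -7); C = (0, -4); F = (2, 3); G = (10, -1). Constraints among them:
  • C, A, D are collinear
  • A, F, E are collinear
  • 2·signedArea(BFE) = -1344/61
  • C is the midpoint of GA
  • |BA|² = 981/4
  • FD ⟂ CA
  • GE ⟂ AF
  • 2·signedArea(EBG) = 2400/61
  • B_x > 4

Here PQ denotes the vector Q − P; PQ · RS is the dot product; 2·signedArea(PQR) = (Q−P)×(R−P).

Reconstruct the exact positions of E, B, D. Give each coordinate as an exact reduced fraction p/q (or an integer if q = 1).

B = (5, -5/2)
D = (410/109, -313/109)
E = (290/61, 323/61)

1. E_x = 290/61  [A, F, E are collinear ∩ GE ⟂ AF]
2. E_y = 323/61  [A, F, E are collinear ∩ GE ⟂ AF]
   → E = (290/61, 323/61)
3. B_x = 5  [2·signedArea(BFE) = -1344/61 ∩ 2·signedArea(EBG) = 2400/61]
4. B_y = -5/2  [2·signedArea(BFE) = -1344/61 ∩ 2·signedArea(EBG) = 2400/61]
   → B = (5, -5/2)
5. D_x = 410/109  [C, A, D are collinear ∩ FD ⟂ CA]
6. D_y = -313/109  [C, A, D are collinear ∩ FD ⟂ CA]
   → D = (410/109, -313/109)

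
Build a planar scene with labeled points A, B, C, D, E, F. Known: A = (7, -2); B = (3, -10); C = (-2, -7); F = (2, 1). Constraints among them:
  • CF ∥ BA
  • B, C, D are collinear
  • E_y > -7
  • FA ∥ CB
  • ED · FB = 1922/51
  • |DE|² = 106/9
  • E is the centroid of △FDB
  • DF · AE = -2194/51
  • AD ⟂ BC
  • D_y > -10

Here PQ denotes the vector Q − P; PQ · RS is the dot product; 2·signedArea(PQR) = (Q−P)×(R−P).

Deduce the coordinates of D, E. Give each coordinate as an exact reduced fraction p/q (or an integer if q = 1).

D = (41/17, -164/17)
E = (42/17, -317/51)

1. D_x = 41/17  [B, C, D are collinear ∩ AD ⟂ BC]
2. D_y = -164/17  [B, C, D are collinear ∩ AD ⟂ BC]
   → D = (41/17, -164/17)
3. E_x = 42/17  [E is the centroid of △FDB]
4. E_y = -317/51  [E is the centroid of △FDB]
   → E = (42/17, -317/51)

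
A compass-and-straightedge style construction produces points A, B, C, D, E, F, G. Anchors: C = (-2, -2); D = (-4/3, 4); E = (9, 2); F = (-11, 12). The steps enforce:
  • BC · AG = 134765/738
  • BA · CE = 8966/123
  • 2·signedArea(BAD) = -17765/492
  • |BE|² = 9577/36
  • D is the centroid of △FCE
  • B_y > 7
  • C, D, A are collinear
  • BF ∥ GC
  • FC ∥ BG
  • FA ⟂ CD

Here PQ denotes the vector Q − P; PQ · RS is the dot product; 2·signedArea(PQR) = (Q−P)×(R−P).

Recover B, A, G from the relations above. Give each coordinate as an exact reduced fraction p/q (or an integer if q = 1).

1. A_x = -47/82  [C, D, A are collinear ∩ FA ⟂ CD]
2. A_y = 889/82  [C, D, A are collinear ∩ FA ⟂ CD]
   → A = (-47/82, 889/82)
3. B_x = -37/6  [2·signedArea(BAD) = -17765/492 ∩ BA · CE = 8966/123]
4. B_y = 8  [2·signedArea(BAD) = -17765/492 ∩ BA · CE = 8966/123]
   → B = (-37/6, 8)
5. G_x = 17/6  [BC · AG = 134765/738 ∩ BF ∥ GC]
6. G_y = -6  [BC · AG = 134765/738 ∩ BF ∥ GC]
   → G = (17/6, -6)

A = (-47/82, 889/82)
B = (-37/6, 8)
G = (17/6, -6)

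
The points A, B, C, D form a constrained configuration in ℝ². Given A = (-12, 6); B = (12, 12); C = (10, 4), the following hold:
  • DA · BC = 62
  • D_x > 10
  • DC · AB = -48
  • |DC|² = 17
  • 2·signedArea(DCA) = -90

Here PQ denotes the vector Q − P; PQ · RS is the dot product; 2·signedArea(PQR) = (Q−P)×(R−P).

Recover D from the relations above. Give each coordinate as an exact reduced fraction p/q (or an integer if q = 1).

D = (11, 8)

1. D_x = 11  [DA · BC = 62 ∩ DC · AB = -48]
2. D_y = 8  [DA · BC = 62 ∩ DC · AB = -48]
   → D = (11, 8)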